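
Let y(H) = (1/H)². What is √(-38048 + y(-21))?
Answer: I*√16779167/21 ≈ 195.06*I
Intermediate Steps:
y(H) = H⁻²
√(-38048 + y(-21)) = √(-38048 + (-21)⁻²) = √(-38048 + 1/441) = √(-16779167/441) = I*√16779167/21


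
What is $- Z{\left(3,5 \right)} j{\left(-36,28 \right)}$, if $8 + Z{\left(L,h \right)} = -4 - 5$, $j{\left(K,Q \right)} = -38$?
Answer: $-646$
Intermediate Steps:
$Z{\left(L,h \right)} = -17$ ($Z{\left(L,h \right)} = -8 - 9 = -17$)
$- Z{\left(3,5 \right)} j{\left(-36,28 \right)} = \left(-1\right) \left(-17\right) \left(-38\right) = 17 \left(-38\right) = -646$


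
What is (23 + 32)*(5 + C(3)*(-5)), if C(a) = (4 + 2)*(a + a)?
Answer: -9625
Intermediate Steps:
C(a) = 12*a (C(a) = 6*(2*a) = 12*a)
(23 + 32)*(5 + C(3)*(-5)) = (23 + 32)*(5 + (12*3)*(-5)) = 55*(5 + 36*(-5)) = 55*(5 - 180) = 55*(-175) = -9625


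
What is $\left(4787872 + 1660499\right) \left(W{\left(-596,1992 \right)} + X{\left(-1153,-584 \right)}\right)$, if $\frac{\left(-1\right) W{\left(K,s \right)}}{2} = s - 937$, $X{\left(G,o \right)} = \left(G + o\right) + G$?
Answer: $-32241855000$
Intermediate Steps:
$X{\left(G,o \right)} = o + 2 G$
$W{\left(K,s \right)} = 1874 - 2 s$ ($W{\left(K,s \right)} = - 2 \left(s - 937\right) = - 2 \left(-937 + s\right) = 1874 - 2 s$)
$\left(4787872 + 1660499\right) \left(W{\left(-596,1992 \right)} + X{\left(-1153,-584 \right)}\right) = \left(4787872 + 1660499\right) \left(\left(1874 - 3984\right) + \left(-584 + 2 \left(-1153\right)\right)\right) = 6448371 \left(\left(1874 - 3984\right) - 2890\right) = 6448371 \left(-2110 - 2890\right) = 6448371 \left(-5000\right) = -32241855000$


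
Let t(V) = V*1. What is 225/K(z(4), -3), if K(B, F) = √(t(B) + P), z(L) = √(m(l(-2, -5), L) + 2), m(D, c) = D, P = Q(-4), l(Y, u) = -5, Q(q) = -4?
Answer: 225/√(-4 + I*√3) ≈ 21.866 - 105.53*I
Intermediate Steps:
P = -4
z(L) = I*√3 (z(L) = √(-5 + 2) = √(-3) = I*√3)
t(V) = V
K(B, F) = √(-4 + B) (K(B, F) = √(B - 4) = √(-4 + B))
225/K(z(4), -3) = 225/(√(-4 + I*√3)) = 225/√(-4 + I*√3)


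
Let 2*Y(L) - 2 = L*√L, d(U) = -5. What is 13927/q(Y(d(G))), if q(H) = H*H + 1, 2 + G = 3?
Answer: 55708*I/(-117*I + 20*√5) ≈ -415.44 + 158.8*I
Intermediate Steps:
G = 1 (G = -2 + 3 = 1)
Y(L) = 1 + L^(3/2)/2 (Y(L) = 1 + (L*√L)/2 = 1 + L^(3/2)/2)
q(H) = 1 + H² (q(H) = H² + 1 = 1 + H²)
13927/q(Y(d(G))) = 13927/(1 + (1 + (-5)^(3/2)/2)²) = 13927/(1 + (1 + (-5*I*√5)/2)²) = 13927/(1 + (1 - 5*I*√5/2)²)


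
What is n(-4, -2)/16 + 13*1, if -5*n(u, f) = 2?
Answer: 519/40 ≈ 12.975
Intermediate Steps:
n(u, f) = -⅖ (n(u, f) = -⅕*2 = -⅖)
n(-4, -2)/16 + 13*1 = -⅖/16 + 13*1 = -⅖*1/16 + 13 = -1/40 + 13 = 519/40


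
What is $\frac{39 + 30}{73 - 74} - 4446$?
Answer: $-4515$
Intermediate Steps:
$\frac{39 + 30}{73 - 74} - 4446 = \frac{69}{-1} - 4446 = 69 \left(-1\right) - 4446 = -69 - 4446 = -4515$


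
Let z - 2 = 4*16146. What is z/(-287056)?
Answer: -32293/143528 ≈ -0.22499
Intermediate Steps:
z = 64586 (z = 2 + 4*16146 = 2 + 64584 = 64586)
z/(-287056) = 64586/(-287056) = 64586*(-1/287056) = -32293/143528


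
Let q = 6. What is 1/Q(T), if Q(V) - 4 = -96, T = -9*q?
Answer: -1/92 ≈ -0.010870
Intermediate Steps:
T = -54 (T = -9*6 = -54)
Q(V) = -92 (Q(V) = 4 - 96 = -92)
1/Q(T) = 1/(-92) = -1/92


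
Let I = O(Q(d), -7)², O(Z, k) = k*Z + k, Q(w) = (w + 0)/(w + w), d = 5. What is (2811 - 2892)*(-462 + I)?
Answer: 113967/4 ≈ 28492.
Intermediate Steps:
Q(w) = ½ (Q(w) = w/((2*w)) = w*(1/(2*w)) = ½)
O(Z, k) = k + Z*k (O(Z, k) = Z*k + k = k + Z*k)
I = 441/4 (I = (-7*(1 + ½))² = (-7*3/2)² = (-21/2)² = 441/4 ≈ 110.25)
(2811 - 2892)*(-462 + I) = (2811 - 2892)*(-462 + 441/4) = -81*(-1407/4) = 113967/4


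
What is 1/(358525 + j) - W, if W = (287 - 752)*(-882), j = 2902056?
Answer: -1337262085529/3260581 ≈ -4.1013e+5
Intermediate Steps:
W = 410130 (W = -465*(-882) = 410130)
1/(358525 + j) - W = 1/(358525 + 2902056) - 1*410130 = 1/3260581 - 410130 = -1337262085529/3260581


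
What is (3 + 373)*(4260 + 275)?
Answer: 1705160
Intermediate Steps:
(3 + 373)*(4260 + 275) = 376*4535 = 1705160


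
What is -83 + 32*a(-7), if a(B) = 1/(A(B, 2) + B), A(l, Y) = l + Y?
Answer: -257/3 ≈ -85.667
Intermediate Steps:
A(l, Y) = Y + l
a(B) = 1/(2 + 2*B) (a(B) = 1/((2 + B) + B) = 1/(2 + 2*B))
-83 + 32*a(-7) = -83 + 32*(1/(2*(1 - 7))) = -83 + 32*((1/2)/(-6)) = -83 + 32*((1/2)*(-1/6)) = -83 + 32*(-1/12) = -83 - 8/3 = -257/3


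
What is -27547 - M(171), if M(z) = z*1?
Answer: -27718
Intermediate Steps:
M(z) = z
-27547 - M(171) = -27547 - 1*171 = -27547 - 171 = -27718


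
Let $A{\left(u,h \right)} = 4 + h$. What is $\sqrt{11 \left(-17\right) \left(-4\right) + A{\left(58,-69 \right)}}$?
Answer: $\sqrt{683} \approx 26.134$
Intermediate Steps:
$\sqrt{11 \left(-17\right) \left(-4\right) + A{\left(58,-69 \right)}} = \sqrt{11 \left(-17\right) \left(-4\right) + \left(4 - 69\right)} = \sqrt{\left(-187\right) \left(-4\right) - 65} = \sqrt{748 - 65} = \sqrt{683}$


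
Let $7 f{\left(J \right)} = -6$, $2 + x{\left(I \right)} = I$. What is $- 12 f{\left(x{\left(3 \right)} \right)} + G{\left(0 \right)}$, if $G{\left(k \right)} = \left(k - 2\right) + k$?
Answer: $\frac{58}{7} \approx 8.2857$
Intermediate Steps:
$x{\left(I \right)} = -2 + I$
$G{\left(k \right)} = -2 + 2 k$ ($G{\left(k \right)} = \left(-2 + k\right) + k = -2 + 2 k$)
$f{\left(J \right)} = - \frac{6}{7}$ ($f{\left(J \right)} = \frac{1}{7} \left(-6\right) = - \frac{6}{7}$)
$- 12 f{\left(x{\left(3 \right)} \right)} + G{\left(0 \right)} = \left(-12\right) \left(- \frac{6}{7}\right) + \left(-2 + 2 \cdot 0\right) = \frac{72}{7} + \left(-2 + 0\right) = \frac{72}{7} - 2 = \frac{58}{7}$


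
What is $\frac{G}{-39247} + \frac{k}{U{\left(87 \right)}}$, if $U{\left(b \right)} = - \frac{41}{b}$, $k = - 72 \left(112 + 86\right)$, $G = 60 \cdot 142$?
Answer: $\frac{48676605864}{1609127} \approx 30250.0$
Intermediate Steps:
$G = 8520$
$k = -14256$ ($k = \left(-72\right) 198 = -14256$)
$\frac{G}{-39247} + \frac{k}{U{\left(87 \right)}} = \frac{8520}{-39247} - \frac{14256}{\left(-41\right) \frac{1}{87}} = 8520 \left(- \frac{1}{39247}\right) - \frac{14256}{\left(-41\right) \frac{1}{87}} = - \frac{8520}{39247} - \frac{14256}{- \frac{41}{87}} = - \frac{8520}{39247} - - \frac{1240272}{41} = - \frac{8520}{39247} + \frac{1240272}{41} = \frac{48676605864}{1609127}$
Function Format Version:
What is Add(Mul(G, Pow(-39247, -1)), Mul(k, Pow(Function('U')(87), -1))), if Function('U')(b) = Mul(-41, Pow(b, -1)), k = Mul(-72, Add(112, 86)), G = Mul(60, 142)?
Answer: Rational(48676605864, 1609127) ≈ 30250.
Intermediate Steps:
G = 8520
k = -14256 (k = Mul(-72, 198) = -14256)
Add(Mul(G, Pow(-39247, -1)), Mul(k, Pow(Function('U')(87), -1))) = Add(Mul(8520, Pow(-39247, -1)), Mul(-14256, Pow(Mul(-41, Pow(87, -1)), -1))) = Add(Mul(8520, Rational(-1, 39247)), Mul(-14256, Pow(Mul(-41, Rational(1, 87)), -1))) = Add(Rational(-8520, 39247), Mul(-14256, Pow(Rational(-41, 87), -1))) = Add(Rational(-8520, 39247), Mul(-14256, Rational(-87, 41))) = Add(Rational(-8520, 39247), Rational(1240272, 41)) = Rational(48676605864, 1609127)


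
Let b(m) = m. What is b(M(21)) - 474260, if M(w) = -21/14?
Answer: -948523/2 ≈ -4.7426e+5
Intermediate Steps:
M(w) = -3/2 (M(w) = -21*1/14 = -3/2)
b(M(21)) - 474260 = -3/2 - 474260 = -948523/2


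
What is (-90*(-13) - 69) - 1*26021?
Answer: -24920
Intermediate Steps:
(-90*(-13) - 69) - 1*26021 = (1170 - 69) - 26021 = 1101 - 26021 = -24920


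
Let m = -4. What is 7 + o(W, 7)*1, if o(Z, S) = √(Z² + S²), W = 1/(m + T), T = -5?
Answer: 7 + √3970/9 ≈ 14.001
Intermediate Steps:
W = -⅑ (W = 1/(-4 - 5) = 1/(-9) = -⅑ ≈ -0.11111)
o(Z, S) = √(S² + Z²)
7 + o(W, 7)*1 = 7 + √(7² + (-⅑)²)*1 = 7 + √(49 + 1/81)*1 = 7 + √(3970/81)*1 = 7 + (√3970/9)*1 = 7 + √3970/9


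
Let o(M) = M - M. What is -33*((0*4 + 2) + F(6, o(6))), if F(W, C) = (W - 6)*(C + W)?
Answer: -66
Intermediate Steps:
o(M) = 0
F(W, C) = (-6 + W)*(C + W)
-33*((0*4 + 2) + F(6, o(6))) = -33*((0*4 + 2) + (6² - 6*0 - 6*6 + 0*6)) = -33*((0 + 2) + (36 + 0 - 36 + 0)) = -33*(2 + 0) = -33*2 = -66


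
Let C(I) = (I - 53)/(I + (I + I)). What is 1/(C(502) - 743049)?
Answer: -1506/1119031345 ≈ -1.3458e-6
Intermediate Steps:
C(I) = (-53 + I)/(3*I) (C(I) = (-53 + I)/(I + 2*I) = (-53 + I)/((3*I)) = (-53 + I)*(1/(3*I)) = (-53 + I)/(3*I))
1/(C(502) - 743049) = 1/((1/3)*(-53 + 502)/502 - 743049) = 1/((1/3)*(1/502)*449 - 743049) = 1/(449/1506 - 743049) = 1/(-1119031345/1506) = -1506/1119031345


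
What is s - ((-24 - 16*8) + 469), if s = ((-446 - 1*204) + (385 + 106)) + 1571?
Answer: 1095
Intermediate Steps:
s = 1412 (s = ((-446 - 204) + 491) + 1571 = (-650 + 491) + 1571 = -159 + 1571 = 1412)
s - ((-24 - 16*8) + 469) = 1412 - ((-24 - 16*8) + 469) = 1412 - ((-24 - 128) + 469) = 1412 - (-152 + 469) = 1412 - 1*317 = 1412 - 317 = 1095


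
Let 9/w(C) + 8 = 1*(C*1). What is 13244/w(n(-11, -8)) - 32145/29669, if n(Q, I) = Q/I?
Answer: -5206983737/534042 ≈ -9750.1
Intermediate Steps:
w(C) = 9/(-8 + C) (w(C) = 9/(-8 + 1*(C*1)) = 9/(-8 + 1*C) = 9/(-8 + C))
13244/w(n(-11, -8)) - 32145/29669 = 13244/((9/(-8 - 11/(-8)))) - 32145/29669 = 13244/((9/(-8 - 11*(-⅛)))) - 32145*1/29669 = 13244/((9/(-8 + 11/8))) - 32145/29669 = 13244/((9/(-53/8))) - 32145/29669 = 13244/((9*(-8/53))) - 32145/29669 = 13244/(-72/53) - 32145/29669 = 13244*(-53/72) - 32145/29669 = -175483/18 - 32145/29669 = -5206983737/534042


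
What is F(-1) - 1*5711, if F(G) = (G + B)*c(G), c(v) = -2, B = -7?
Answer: -5695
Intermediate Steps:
F(G) = 14 - 2*G (F(G) = (G - 7)*(-2) = (-7 + G)*(-2) = 14 - 2*G)
F(-1) - 1*5711 = (14 - 2*(-1)) - 1*5711 = (14 + 2) - 5711 = 16 - 5711 = -5695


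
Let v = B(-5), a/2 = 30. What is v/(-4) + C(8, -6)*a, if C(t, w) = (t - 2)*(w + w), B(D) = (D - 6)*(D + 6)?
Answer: -17269/4 ≈ -4317.3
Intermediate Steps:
a = 60 (a = 2*30 = 60)
B(D) = (-6 + D)*(6 + D)
v = -11 (v = -36 + (-5)² = -36 + 25 = -11)
C(t, w) = 2*w*(-2 + t) (C(t, w) = (-2 + t)*(2*w) = 2*w*(-2 + t))
v/(-4) + C(8, -6)*a = -11/(-4) + (2*(-6)*(-2 + 8))*60 = -11*(-¼) + (2*(-6)*6)*60 = 11/4 - 72*60 = 11/4 - 4320 = -17269/4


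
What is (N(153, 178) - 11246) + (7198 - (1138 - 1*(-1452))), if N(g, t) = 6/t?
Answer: -590779/89 ≈ -6638.0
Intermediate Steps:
(N(153, 178) - 11246) + (7198 - (1138 - 1*(-1452))) = (6/178 - 11246) + (7198 - (1138 - 1*(-1452))) = (6*(1/178) - 11246) + (7198 - (1138 + 1452)) = (3/89 - 11246) + (7198 - 1*2590) = -1000891/89 + (7198 - 2590) = -1000891/89 + 4608 = -590779/89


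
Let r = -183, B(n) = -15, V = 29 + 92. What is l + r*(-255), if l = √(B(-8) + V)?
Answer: 46665 + √106 ≈ 46675.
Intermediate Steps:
V = 121
l = √106 (l = √(-15 + 121) = √106 ≈ 10.296)
l + r*(-255) = √106 - 183*(-255) = √106 + 46665 = 46665 + √106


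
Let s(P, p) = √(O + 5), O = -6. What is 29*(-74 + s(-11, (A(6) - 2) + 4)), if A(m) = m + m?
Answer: -2146 + 29*I ≈ -2146.0 + 29.0*I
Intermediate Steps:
A(m) = 2*m
s(P, p) = I (s(P, p) = √(-6 + 5) = √(-1) = I)
29*(-74 + s(-11, (A(6) - 2) + 4)) = 29*(-74 + I) = -2146 + 29*I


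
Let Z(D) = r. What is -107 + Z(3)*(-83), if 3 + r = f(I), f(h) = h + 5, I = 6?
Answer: -771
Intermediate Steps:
f(h) = 5 + h
r = 8 (r = -3 + (5 + 6) = -3 + 11 = 8)
Z(D) = 8
-107 + Z(3)*(-83) = -107 + 8*(-83) = -107 - 664 = -771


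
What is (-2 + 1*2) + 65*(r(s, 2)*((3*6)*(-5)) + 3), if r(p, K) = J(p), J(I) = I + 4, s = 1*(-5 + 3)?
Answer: -11505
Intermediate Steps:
s = -2 (s = 1*(-2) = -2)
J(I) = 4 + I
r(p, K) = 4 + p
(-2 + 1*2) + 65*(r(s, 2)*((3*6)*(-5)) + 3) = (-2 + 1*2) + 65*((4 - 2)*((3*6)*(-5)) + 3) = (-2 + 2) + 65*(2*(18*(-5)) + 3) = 0 + 65*(2*(-90) + 3) = 0 + 65*(-180 + 3) = 0 + 65*(-177) = 0 - 11505 = -11505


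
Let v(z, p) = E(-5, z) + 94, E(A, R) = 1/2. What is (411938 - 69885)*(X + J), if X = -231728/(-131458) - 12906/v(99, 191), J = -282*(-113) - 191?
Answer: 4963783056000397/460103 ≈ 1.0788e+10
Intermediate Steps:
E(A, R) = ½
v(z, p) = 189/2 (v(z, p) = ½ + 94 = 189/2)
J = 31675 (J = 31866 - 191 = 31675)
X = -62025876/460103 (X = -231728/(-131458) - 12906/189/2 = -231728*(-1/131458) - 12906*2/189 = 115864/65729 - 956/7 = -62025876/460103 ≈ -134.81)
(411938 - 69885)*(X + J) = (411938 - 69885)*(-62025876/460103 + 31675) = 342053*(14511736649/460103) = 4963783056000397/460103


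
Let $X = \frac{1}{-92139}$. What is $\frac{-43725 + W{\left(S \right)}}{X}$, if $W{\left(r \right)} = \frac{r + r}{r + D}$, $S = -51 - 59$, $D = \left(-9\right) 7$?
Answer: $\frac{696958284495}{173} \approx 4.0287 \cdot 10^{9}$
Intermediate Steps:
$X = - \frac{1}{92139} \approx -1.0853 \cdot 10^{-5}$
$D = -63$
$S = -110$
$W{\left(r \right)} = \frac{2 r}{-63 + r}$ ($W{\left(r \right)} = \frac{r + r}{r - 63} = \frac{2 r}{-63 + r}$)
$\frac{-43725 + W{\left(S \right)}}{X} = \frac{-43725 + 2 \left(-110\right) \frac{1}{-63 - 110}}{- \frac{1}{92139}} = \left(-43725 + 2 \left(-110\right) \frac{1}{-173}\right) \left(-92139\right) = \left(-43725 + 2 \left(-110\right) \left(- \frac{1}{173}\right)\right) \left(-92139\right) = \left(-43725 + \frac{220}{173}\right) \left(-92139\right) = \left(- \frac{7564205}{173}\right) \left(-92139\right) = \frac{696958284495}{173}$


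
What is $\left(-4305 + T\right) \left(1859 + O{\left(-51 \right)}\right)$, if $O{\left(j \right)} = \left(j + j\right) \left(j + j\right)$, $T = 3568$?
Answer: $-9037831$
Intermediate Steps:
$O{\left(j \right)} = 4 j^{2}$ ($O{\left(j \right)} = 2 j 2 j = 4 j^{2}$)
$\left(-4305 + T\right) \left(1859 + O{\left(-51 \right)}\right) = \left(-4305 + 3568\right) \left(1859 + 4 \left(-51\right)^{2}\right) = - 737 \left(1859 + 4 \cdot 2601\right) = - 737 \left(1859 + 10404\right) = \left(-737\right) 12263 = -9037831$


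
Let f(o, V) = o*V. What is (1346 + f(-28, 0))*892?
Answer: 1200632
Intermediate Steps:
f(o, V) = V*o
(1346 + f(-28, 0))*892 = (1346 + 0*(-28))*892 = (1346 + 0)*892 = 1346*892 = 1200632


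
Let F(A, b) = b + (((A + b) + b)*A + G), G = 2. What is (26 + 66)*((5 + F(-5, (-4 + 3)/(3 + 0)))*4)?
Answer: 12880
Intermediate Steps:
F(A, b) = 2 + b + A*(A + 2*b) (F(A, b) = b + (((A + b) + b)*A + 2) = b + ((A + 2*b)*A + 2) = b + (A*(A + 2*b) + 2) = b + (2 + A*(A + 2*b)) = 2 + b + A*(A + 2*b))
(26 + 66)*((5 + F(-5, (-4 + 3)/(3 + 0)))*4) = (26 + 66)*((5 + (2 + (-4 + 3)/(3 + 0) + (-5)² + 2*(-5)*((-4 + 3)/(3 + 0))))*4) = 92*((5 + (2 - 1/3 + 25 + 2*(-5)*(-1/3)))*4) = 92*((5 + (2 - 1*⅓ + 25 + 2*(-5)*(-1*⅓)))*4) = 92*((5 + (2 - ⅓ + 25 + 2*(-5)*(-⅓)))*4) = 92*((5 + (2 - ⅓ + 25 + 10/3))*4) = 92*((5 + 30)*4) = 92*(35*4) = 92*140 = 12880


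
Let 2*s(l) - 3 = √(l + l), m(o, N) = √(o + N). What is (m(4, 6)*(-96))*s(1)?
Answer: 48*√10*(-3 - √2) ≈ -670.03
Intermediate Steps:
m(o, N) = √(N + o)
s(l) = 3/2 + √2*√l/2 (s(l) = 3/2 + √(l + l)/2 = 3/2 + √(2*l)/2 = 3/2 + (√2*√l)/2 = 3/2 + √2*√l/2)
(m(4, 6)*(-96))*s(1) = (√(6 + 4)*(-96))*(3/2 + √2*√1/2) = (√10*(-96))*(3/2 + (½)*√2*1) = (-96*√10)*(3/2 + √2/2) = -96*√10*(3/2 + √2/2)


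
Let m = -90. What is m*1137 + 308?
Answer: -102022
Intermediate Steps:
m*1137 + 308 = -90*1137 + 308 = -102330 + 308 = -102022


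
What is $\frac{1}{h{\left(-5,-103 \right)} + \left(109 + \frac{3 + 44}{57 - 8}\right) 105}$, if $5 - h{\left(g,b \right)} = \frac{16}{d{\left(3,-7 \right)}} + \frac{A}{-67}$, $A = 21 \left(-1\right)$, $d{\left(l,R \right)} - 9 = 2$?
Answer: $\frac{5159}{59581014} \approx 8.6588 \cdot 10^{-5}$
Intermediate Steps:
$d{\left(l,R \right)} = 11$ ($d{\left(l,R \right)} = 9 + 2 = 11$)
$A = -21$
$h{\left(g,b \right)} = \frac{2382}{737}$ ($h{\left(g,b \right)} = 5 - \left(\frac{16}{11} - \frac{21}{-67}\right) = 5 - \left(16 \cdot \frac{1}{11} - - \frac{21}{67}\right) = 5 - \left(\frac{16}{11} + \frac{21}{67}\right) = 5 - \frac{1303}{737} = \frac{2382}{737}$)
$\frac{1}{h{\left(-5,-103 \right)} + \left(109 + \frac{3 + 44}{57 - 8}\right) 105} = \frac{1}{\frac{2382}{737} + \left(109 + \frac{3 + 44}{57 - 8}\right) 105} = \frac{1}{\frac{2382}{737} + \left(109 + \frac{47}{49}\right) 105} = \frac{1}{\frac{2382}{737} + \frac{5388}{49} \cdot 105} = \frac{1}{\frac{2382}{737} + \frac{80820}{7}} = \frac{1}{\frac{59581014}{5159}} = \frac{5159}{59581014}$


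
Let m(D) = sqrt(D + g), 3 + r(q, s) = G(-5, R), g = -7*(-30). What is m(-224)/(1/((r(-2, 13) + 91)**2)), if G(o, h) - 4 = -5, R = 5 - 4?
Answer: 7569*I*sqrt(14) ≈ 28321.0*I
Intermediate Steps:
R = 1
g = 210
G(o, h) = -1 (G(o, h) = 4 - 5 = -1)
r(q, s) = -4 (r(q, s) = -3 - 1 = -4)
m(D) = sqrt(210 + D) (m(D) = sqrt(D + 210) = sqrt(210 + D))
m(-224)/(1/((r(-2, 13) + 91)**2)) = sqrt(210 - 224)/(1/((-4 + 91)**2)) = sqrt(-14)/(1/(87**2)) = (I*sqrt(14))/(1/7569) = (I*sqrt(14))*7569 = 7569*I*sqrt(14)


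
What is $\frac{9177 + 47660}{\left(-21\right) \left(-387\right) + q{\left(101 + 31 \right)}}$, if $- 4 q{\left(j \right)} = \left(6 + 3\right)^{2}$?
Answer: $\frac{227348}{32427} \approx 7.0111$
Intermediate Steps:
$q{\left(j \right)} = - \frac{81}{4}$ ($q{\left(j \right)} = - \frac{\left(6 + 3\right)^{2}}{4} = - \frac{9^{2}}{4} = \left(- \frac{1}{4}\right) 81 = - \frac{81}{4}$)
$\frac{9177 + 47660}{\left(-21\right) \left(-387\right) + q{\left(101 + 31 \right)}} = \frac{9177 + 47660}{\left(-21\right) \left(-387\right) - \frac{81}{4}} = \frac{56837}{8127 - \frac{81}{4}} = \frac{56837}{\frac{32427}{4}} = 56837 \cdot \frac{4}{32427} = \frac{227348}{32427}$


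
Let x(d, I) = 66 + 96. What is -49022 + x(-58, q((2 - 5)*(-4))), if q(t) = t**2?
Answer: -48860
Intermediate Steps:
x(d, I) = 162
-49022 + x(-58, q((2 - 5)*(-4))) = -49022 + 162 = -48860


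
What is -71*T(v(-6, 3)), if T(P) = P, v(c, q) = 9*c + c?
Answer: 4260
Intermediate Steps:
v(c, q) = 10*c
-71*T(v(-6, 3)) = -710*(-6) = -71*(-60) = 4260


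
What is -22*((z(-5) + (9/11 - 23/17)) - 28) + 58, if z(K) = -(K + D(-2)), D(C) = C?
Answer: 9040/17 ≈ 531.76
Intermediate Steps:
z(K) = 2 - K (z(K) = -(K - 2) = -(-2 + K) = 2 - K)
-22*((z(-5) + (9/11 - 23/17)) - 28) + 58 = -22*(((2 - 1*(-5)) + (9/11 - 23/17)) - 28) + 58 = -22*(((2 + 5) + (9*(1/11) - 23*1/17)) - 28) + 58 = -22*((7 + (9/11 - 23/17)) - 28) + 58 = -22*((7 - 100/187) - 28) + 58 = -22*(1209/187 - 28) + 58 = -22*(-4027/187) + 58 = 8054/17 + 58 = 9040/17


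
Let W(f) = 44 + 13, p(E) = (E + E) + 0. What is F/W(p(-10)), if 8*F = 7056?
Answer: 294/19 ≈ 15.474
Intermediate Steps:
F = 882 (F = (⅛)*7056 = 882)
p(E) = 2*E (p(E) = 2*E + 0 = 2*E)
W(f) = 57
F/W(p(-10)) = 882/57 = 882*(1/57) = 294/19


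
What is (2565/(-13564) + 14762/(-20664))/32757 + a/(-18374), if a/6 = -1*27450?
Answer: 47255088353108479/5271813388337454 ≈ 8.9637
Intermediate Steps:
a = -164700 (a = 6*(-1*27450) = 6*(-27450) = -164700)
(2565/(-13564) + 14762/(-20664))/32757 + a/(-18374) = (2565/(-13564) + 14762/(-20664))/32757 - 164700/(-18374) = (2565*(-1/13564) + 14762*(-1/20664))*(1/32757) - 164700*(-1/18374) = (-2565/13564 - 7381/10332)*(1/32757) + 82350/9187 = -15827183/17517906*1/32757 + 82350/9187 = -15827183/573834046842 + 82350/9187 = 47255088353108479/5271813388337454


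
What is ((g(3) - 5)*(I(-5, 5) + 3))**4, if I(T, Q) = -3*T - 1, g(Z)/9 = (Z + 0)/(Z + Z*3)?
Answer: 1222830961/256 ≈ 4.7767e+6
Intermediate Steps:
g(Z) = 9/4 (g(Z) = 9*((Z + 0)/(Z + Z*3)) = 9*(Z/(Z + 3*Z)) = 9*(Z/((4*Z))) = 9*(Z*(1/(4*Z))) = 9*(1/4) = 9/4)
I(T, Q) = -1 - 3*T
((g(3) - 5)*(I(-5, 5) + 3))**4 = ((9/4 - 5)*((-1 - 3*(-5)) + 3))**4 = (-11*((-1 + 15) + 3)/4)**4 = (-11*(14 + 3)/4)**4 = (-11/4*17)**4 = (-187/4)**4 = 1222830961/256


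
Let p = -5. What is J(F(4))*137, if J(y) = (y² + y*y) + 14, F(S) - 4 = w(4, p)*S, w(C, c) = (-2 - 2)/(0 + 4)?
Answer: 1918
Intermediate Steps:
w(C, c) = -1 (w(C, c) = -4/4 = -4*¼ = -1)
F(S) = 4 - S
J(y) = 14 + 2*y² (J(y) = (y² + y²) + 14 = 2*y² + 14 = 14 + 2*y²)
J(F(4))*137 = (14 + 2*(4 - 1*4)²)*137 = (14 + 2*(4 - 4)²)*137 = (14 + 2*0²)*137 = (14 + 2*0)*137 = (14 + 0)*137 = 14*137 = 1918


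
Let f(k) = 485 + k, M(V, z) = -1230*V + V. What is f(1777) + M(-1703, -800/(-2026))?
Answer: 2095249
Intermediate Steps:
M(V, z) = -1229*V
f(1777) + M(-1703, -800/(-2026)) = (485 + 1777) - 1229*(-1703) = 2262 + 2092987 = 2095249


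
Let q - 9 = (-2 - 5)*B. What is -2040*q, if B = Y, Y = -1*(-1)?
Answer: -4080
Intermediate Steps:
Y = 1
B = 1
q = 2 (q = 9 + (-2 - 5)*1 = 9 - 7*1 = 9 - 7 = 2)
-2040*q = -2040*2 = -4080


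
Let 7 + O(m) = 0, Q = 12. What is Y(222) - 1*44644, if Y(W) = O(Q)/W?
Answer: -9910975/222 ≈ -44644.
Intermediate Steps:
O(m) = -7 (O(m) = -7 + 0 = -7)
Y(W) = -7/W
Y(222) - 1*44644 = -7/222 - 1*44644 = -7*1/222 - 44644 = -7/222 - 44644 = -9910975/222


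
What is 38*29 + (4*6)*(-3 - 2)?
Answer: 982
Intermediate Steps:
38*29 + (4*6)*(-3 - 2) = 1102 + 24*(-5) = 1102 - 120 = 982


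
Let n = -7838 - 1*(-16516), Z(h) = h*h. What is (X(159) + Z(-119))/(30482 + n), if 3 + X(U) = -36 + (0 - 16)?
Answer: 7053/19580 ≈ 0.36021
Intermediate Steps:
Z(h) = h²
X(U) = -55 (X(U) = -3 + (-36 + (0 - 16)) = -3 + (-36 - 16) = -3 - 52 = -55)
n = 8678 (n = -7838 + 16516 = 8678)
(X(159) + Z(-119))/(30482 + n) = (-55 + (-119)²)/(30482 + 8678) = (-55 + 14161)/39160 = 14106*(1/39160) = 7053/19580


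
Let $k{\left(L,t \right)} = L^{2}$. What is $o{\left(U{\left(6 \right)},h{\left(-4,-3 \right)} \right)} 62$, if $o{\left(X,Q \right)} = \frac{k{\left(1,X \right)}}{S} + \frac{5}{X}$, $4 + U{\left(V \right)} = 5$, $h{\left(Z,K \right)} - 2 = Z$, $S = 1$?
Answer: $372$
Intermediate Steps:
$h{\left(Z,K \right)} = 2 + Z$
$U{\left(V \right)} = 1$ ($U{\left(V \right)} = -4 + 5 = 1$)
$o{\left(X,Q \right)} = 1 + \frac{5}{X}$ ($o{\left(X,Q \right)} = \frac{1^{2}}{1} + \frac{5}{X} = 1 \cdot 1 + \frac{5}{X} = 1 + \frac{5}{X}$)
$o{\left(U{\left(6 \right)},h{\left(-4,-3 \right)} \right)} 62 = \frac{5 + 1}{1} \cdot 62 = 1 \cdot 6 \cdot 62 = 6 \cdot 62 = 372$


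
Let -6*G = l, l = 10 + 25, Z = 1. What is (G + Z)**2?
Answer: 841/36 ≈ 23.361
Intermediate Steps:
l = 35
G = -35/6 (G = -1/6*35 = -35/6 ≈ -5.8333)
(G + Z)**2 = (-35/6 + 1)**2 = (-29/6)**2 = 841/36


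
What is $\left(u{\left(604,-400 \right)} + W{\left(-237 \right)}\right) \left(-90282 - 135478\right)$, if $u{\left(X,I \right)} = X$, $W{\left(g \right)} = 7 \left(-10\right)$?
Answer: $-120555840$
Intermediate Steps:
$W{\left(g \right)} = -70$
$\left(u{\left(604,-400 \right)} + W{\left(-237 \right)}\right) \left(-90282 - 135478\right) = \left(604 - 70\right) \left(-90282 - 135478\right) = 534 \left(-225760\right) = -120555840$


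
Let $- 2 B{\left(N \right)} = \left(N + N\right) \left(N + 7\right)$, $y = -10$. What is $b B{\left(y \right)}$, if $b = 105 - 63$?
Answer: $-1260$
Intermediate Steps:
$b = 42$
$B{\left(N \right)} = - N \left(7 + N\right)$ ($B{\left(N \right)} = - \frac{\left(N + N\right) \left(N + 7\right)}{2} = - \frac{2 N \left(7 + N\right)}{2} = - N \left(7 + N\right)$)
$b B{\left(y \right)} = 42 \left(\left(-1\right) \left(-10\right) \left(7 - 10\right)\right) = 42 \left(\left(-1\right) \left(-10\right) \left(-3\right)\right) = 42 \left(-30\right) = -1260$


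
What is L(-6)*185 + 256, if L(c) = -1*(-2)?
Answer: 626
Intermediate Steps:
L(c) = 2
L(-6)*185 + 256 = 2*185 + 256 = 370 + 256 = 626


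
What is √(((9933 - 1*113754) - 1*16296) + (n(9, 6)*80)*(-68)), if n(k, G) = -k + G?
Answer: 3*I*√11533 ≈ 322.18*I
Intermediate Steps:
n(k, G) = G - k
√(((9933 - 1*113754) - 1*16296) + (n(9, 6)*80)*(-68)) = √(((9933 - 1*113754) - 1*16296) + ((6 - 1*9)*80)*(-68)) = √(((9933 - 113754) - 16296) + ((6 - 9)*80)*(-68)) = √((-103821 - 16296) - 3*80*(-68)) = √(-120117 - 240*(-68)) = √(-120117 + 16320) = √(-103797) = 3*I*√11533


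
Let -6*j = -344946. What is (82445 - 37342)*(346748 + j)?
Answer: 18232391617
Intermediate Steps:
j = 57491 (j = -1/6*(-344946) = 57491)
(82445 - 37342)*(346748 + j) = (82445 - 37342)*(346748 + 57491) = 45103*404239 = 18232391617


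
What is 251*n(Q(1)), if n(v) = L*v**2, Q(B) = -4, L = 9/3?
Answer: 12048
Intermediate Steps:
L = 3 (L = 9*(1/3) = 3)
n(v) = 3*v**2
251*n(Q(1)) = 251*(3*(-4)**2) = 251*(3*16) = 251*48 = 12048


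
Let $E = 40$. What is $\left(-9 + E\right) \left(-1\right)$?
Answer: $-31$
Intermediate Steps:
$\left(-9 + E\right) \left(-1\right) = \left(-9 + 40\right) \left(-1\right) = 31 \left(-1\right) = -31$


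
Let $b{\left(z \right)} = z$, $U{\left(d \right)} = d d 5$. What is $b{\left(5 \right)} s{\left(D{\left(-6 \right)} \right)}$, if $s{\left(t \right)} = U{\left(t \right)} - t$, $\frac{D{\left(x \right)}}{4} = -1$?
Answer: $420$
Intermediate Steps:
$D{\left(x \right)} = -4$ ($D{\left(x \right)} = 4 \left(-1\right) = -4$)
$U{\left(d \right)} = 5 d^{2}$ ($U{\left(d \right)} = d^{2} \cdot 5 = 5 d^{2}$)
$s{\left(t \right)} = - t + 5 t^{2}$ ($s{\left(t \right)} = 5 t^{2} - t = - t + 5 t^{2}$)
$b{\left(5 \right)} s{\left(D{\left(-6 \right)} \right)} = 5 \left(- 4 \left(-1 + 5 \left(-4\right)\right)\right) = 5 \left(- 4 \left(-1 - 20\right)\right) = 5 \left(\left(-4\right) \left(-21\right)\right) = 5 \cdot 84 = 420$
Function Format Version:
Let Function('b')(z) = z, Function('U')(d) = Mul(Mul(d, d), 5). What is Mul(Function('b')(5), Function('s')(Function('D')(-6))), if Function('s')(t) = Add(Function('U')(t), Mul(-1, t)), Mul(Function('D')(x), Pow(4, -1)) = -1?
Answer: 420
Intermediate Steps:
Function('D')(x) = -4 (Function('D')(x) = Mul(4, -1) = -4)
Function('U')(d) = Mul(5, Pow(d, 2)) (Function('U')(d) = Mul(Pow(d, 2), 5) = Mul(5, Pow(d, 2)))
Function('s')(t) = Add(Mul(-1, t), Mul(5, Pow(t, 2))) (Function('s')(t) = Add(Mul(5, Pow(t, 2)), Mul(-1, t)) = Add(Mul(-1, t), Mul(5, Pow(t, 2))))
Mul(Function('b')(5), Function('s')(Function('D')(-6))) = Mul(5, Mul(-4, Add(-1, Mul(5, -4)))) = Mul(5, Mul(-4, Add(-1, -20))) = Mul(5, Mul(-4, -21)) = Mul(5, 84) = 420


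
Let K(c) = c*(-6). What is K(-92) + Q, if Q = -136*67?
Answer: -8560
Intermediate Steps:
Q = -9112
K(c) = -6*c
K(-92) + Q = -6*(-92) - 9112 = 552 - 9112 = -8560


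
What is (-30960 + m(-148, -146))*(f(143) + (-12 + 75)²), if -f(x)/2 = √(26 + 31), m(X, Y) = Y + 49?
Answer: -123265233 + 62114*√57 ≈ -1.2280e+8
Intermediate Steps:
m(X, Y) = 49 + Y
f(x) = -2*√57 (f(x) = -2*√(26 + 31) = -2*√57)
(-30960 + m(-148, -146))*(f(143) + (-12 + 75)²) = (-30960 + (49 - 146))*(-2*√57 + (-12 + 75)²) = (-30960 - 97)*(-2*√57 + 63²) = -31057*(-2*√57 + 3969) = -31057*(3969 - 2*√57) = -123265233 + 62114*√57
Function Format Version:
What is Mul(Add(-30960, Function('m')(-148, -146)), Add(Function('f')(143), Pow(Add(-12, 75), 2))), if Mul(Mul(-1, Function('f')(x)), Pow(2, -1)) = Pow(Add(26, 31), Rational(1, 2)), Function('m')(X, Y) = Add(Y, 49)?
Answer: Add(-123265233, Mul(62114, Pow(57, Rational(1, 2)))) ≈ -1.2280e+8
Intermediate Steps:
Function('m')(X, Y) = Add(49, Y)
Function('f')(x) = Mul(-2, Pow(57, Rational(1, 2))) (Function('f')(x) = Mul(-2, Pow(Add(26, 31), Rational(1, 2))) = Mul(-2, Pow(57, Rational(1, 2))))
Mul(Add(-30960, Function('m')(-148, -146)), Add(Function('f')(143), Pow(Add(-12, 75), 2))) = Mul(Add(-30960, Add(49, -146)), Add(Mul(-2, Pow(57, Rational(1, 2))), Pow(Add(-12, 75), 2))) = Mul(Add(-30960, -97), Add(Mul(-2, Pow(57, Rational(1, 2))), Pow(63, 2))) = Mul(-31057, Add(Mul(-2, Pow(57, Rational(1, 2))), 3969)) = Mul(-31057, Add(3969, Mul(-2, Pow(57, Rational(1, 2))))) = Add(-123265233, Mul(62114, Pow(57, Rational(1, 2))))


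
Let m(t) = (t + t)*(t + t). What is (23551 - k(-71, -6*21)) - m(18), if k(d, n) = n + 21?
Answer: 22360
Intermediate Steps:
k(d, n) = 21 + n
m(t) = 4*t² (m(t) = (2*t)*(2*t) = 4*t²)
(23551 - k(-71, -6*21)) - m(18) = (23551 - (21 - 6*21)) - 4*18² = (23551 - (21 - 126)) - 4*324 = (23551 - 1*(-105)) - 1*1296 = (23551 + 105) - 1296 = 23656 - 1296 = 22360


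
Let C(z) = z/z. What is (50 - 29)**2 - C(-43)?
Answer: 440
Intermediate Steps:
C(z) = 1
(50 - 29)**2 - C(-43) = (50 - 29)**2 - 1*1 = 21**2 - 1 = 441 - 1 = 440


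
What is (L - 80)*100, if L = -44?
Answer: -12400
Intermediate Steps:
(L - 80)*100 = (-44 - 80)*100 = -124*100 = -12400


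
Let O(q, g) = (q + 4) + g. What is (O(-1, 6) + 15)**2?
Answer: 576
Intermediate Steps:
O(q, g) = 4 + g + q (O(q, g) = (4 + q) + g = 4 + g + q)
(O(-1, 6) + 15)**2 = ((4 + 6 - 1) + 15)**2 = (9 + 15)**2 = 24**2 = 576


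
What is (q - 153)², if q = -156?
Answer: 95481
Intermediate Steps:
(q - 153)² = (-156 - 153)² = (-309)² = 95481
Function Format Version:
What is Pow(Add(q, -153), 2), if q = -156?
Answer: 95481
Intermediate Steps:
Pow(Add(q, -153), 2) = Pow(Add(-156, -153), 2) = Pow(-309, 2) = 95481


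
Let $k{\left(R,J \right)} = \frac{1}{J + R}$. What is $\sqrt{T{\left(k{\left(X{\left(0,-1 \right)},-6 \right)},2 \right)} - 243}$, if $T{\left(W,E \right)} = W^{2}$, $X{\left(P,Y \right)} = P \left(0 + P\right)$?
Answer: $\frac{i \sqrt{8747}}{6} \approx 15.588 i$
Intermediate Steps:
$X{\left(P,Y \right)} = P^{2}$ ($X{\left(P,Y \right)} = P P = P^{2}$)
$\sqrt{T{\left(k{\left(X{\left(0,-1 \right)},-6 \right)},2 \right)} - 243} = \sqrt{\left(\frac{1}{-6 + 0^{2}}\right)^{2} - 243} = \sqrt{\left(\frac{1}{-6 + 0}\right)^{2} - 243} = \sqrt{\left(\frac{1}{-6}\right)^{2} - 243} = \sqrt{\left(- \frac{1}{6}\right)^{2} - 243} = \sqrt{\frac{1}{36} - 243} = \sqrt{- \frac{8747}{36}} = \frac{i \sqrt{8747}}{6}$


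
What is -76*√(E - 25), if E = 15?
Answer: -76*I*√10 ≈ -240.33*I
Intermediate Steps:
-76*√(E - 25) = -76*√(15 - 25) = -76*I*√10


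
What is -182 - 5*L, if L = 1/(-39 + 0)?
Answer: -7093/39 ≈ -181.87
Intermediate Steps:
L = -1/39 (L = 1/(-39) = -1/39 ≈ -0.025641)
-182 - 5*L = -182 - 5*(-1)/39 = -182 - 1*(-5/39) = -182 + 5/39 = -7093/39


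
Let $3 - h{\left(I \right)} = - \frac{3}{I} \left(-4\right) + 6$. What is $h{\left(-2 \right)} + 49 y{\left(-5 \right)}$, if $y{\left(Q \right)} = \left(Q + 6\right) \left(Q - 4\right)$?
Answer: $-438$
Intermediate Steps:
$h{\left(I \right)} = -3 - \frac{12}{I}$ ($h{\left(I \right)} = 3 - \left(- \frac{3}{I} \left(-4\right) + 6\right) = 3 - \left(\frac{12}{I} + 6\right) = 3 - \left(6 + \frac{12}{I}\right) = -3 - \frac{12}{I}$)
$y{\left(Q \right)} = \left(-4 + Q\right) \left(6 + Q\right)$ ($y{\left(Q \right)} = \left(6 + Q\right) \left(-4 + Q\right) = \left(-4 + Q\right) \left(6 + Q\right)$)
$h{\left(-2 \right)} + 49 y{\left(-5 \right)} = \left(-3 - \frac{12}{-2}\right) + 49 \left(-24 + \left(-5\right)^{2} + 2 \left(-5\right)\right) = \left(-3 - -6\right) + 49 \left(-24 + 25 - 10\right) = \left(-3 + 6\right) + 49 \left(-9\right) = 3 - 441 = -438$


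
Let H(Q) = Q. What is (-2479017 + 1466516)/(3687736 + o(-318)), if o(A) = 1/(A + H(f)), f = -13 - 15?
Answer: -350325346/1275956655 ≈ -0.27456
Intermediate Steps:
f = -28
o(A) = 1/(-28 + A) (o(A) = 1/(A - 28) = 1/(-28 + A))
(-2479017 + 1466516)/(3687736 + o(-318)) = (-2479017 + 1466516)/(3687736 + 1/(-28 - 318)) = -1012501/(3687736 + 1/(-346)) = -1012501/(3687736 - 1/346) = -1012501/1275956655/346 = -1012501*346/1275956655 = -350325346/1275956655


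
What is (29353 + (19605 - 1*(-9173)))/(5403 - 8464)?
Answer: -58131/3061 ≈ -18.991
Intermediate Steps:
(29353 + (19605 - 1*(-9173)))/(5403 - 8464) = (29353 + (19605 + 9173))/(-3061) = (29353 + 28778)*(-1/3061) = 58131*(-1/3061) = -58131/3061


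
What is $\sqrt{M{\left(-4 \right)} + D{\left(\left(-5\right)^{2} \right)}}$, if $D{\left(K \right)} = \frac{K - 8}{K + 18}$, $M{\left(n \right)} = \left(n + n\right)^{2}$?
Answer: $\frac{\sqrt{119067}}{43} \approx 8.0247$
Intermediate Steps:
$M{\left(n \right)} = 4 n^{2}$ ($M{\left(n \right)} = \left(2 n\right)^{2} = 4 n^{2}$)
$D{\left(K \right)} = \frac{-8 + K}{18 + K}$
$\sqrt{M{\left(-4 \right)} + D{\left(\left(-5\right)^{2} \right)}} = \sqrt{4 \left(-4\right)^{2} + \frac{-8 + \left(-5\right)^{2}}{18 + \left(-5\right)^{2}}} = \sqrt{4 \cdot 16 + \frac{-8 + 25}{18 + 25}} = \sqrt{64 + \frac{1}{43} \cdot 17} = \sqrt{64 + \frac{17}{43}} = \sqrt{\frac{2769}{43}} = \frac{\sqrt{119067}}{43}$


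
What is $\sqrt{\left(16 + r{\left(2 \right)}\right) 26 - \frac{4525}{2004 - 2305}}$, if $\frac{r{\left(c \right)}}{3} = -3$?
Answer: $\frac{\sqrt{17851407}}{301} \approx 14.037$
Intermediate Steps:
$r{\left(c \right)} = -9$ ($r{\left(c \right)} = 3 \left(-3\right) = -9$)
$\sqrt{\left(16 + r{\left(2 \right)}\right) 26 - \frac{4525}{2004 - 2305}} = \sqrt{\left(16 - 9\right) 26 - \frac{4525}{2004 - 2305}} = \sqrt{7 \cdot 26 - \frac{4525}{2004 - 2305}} = \sqrt{182 - \frac{4525}{-301}} = \sqrt{182 - - \frac{4525}{301}} = \sqrt{182 + \frac{4525}{301}} = \sqrt{\frac{59307}{301}} = \frac{\sqrt{17851407}}{301}$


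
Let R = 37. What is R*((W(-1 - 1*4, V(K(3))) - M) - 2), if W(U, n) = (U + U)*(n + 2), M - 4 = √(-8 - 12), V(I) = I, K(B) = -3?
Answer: 148 - 74*I*√5 ≈ 148.0 - 165.47*I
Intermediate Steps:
M = 4 + 2*I*√5 (M = 4 + √(-8 - 12) = 4 + √(-20) = 4 + 2*I*√5 ≈ 4.0 + 4.4721*I)
W(U, n) = 2*U*(2 + n) (W(U, n) = (2*U)*(2 + n) = 2*U*(2 + n))
R*((W(-1 - 1*4, V(K(3))) - M) - 2) = 37*((2*(-1 - 1*4)*(2 - 3) - (4 + 2*I*√5)) - 2) = 37*((2*(-1 - 4)*(-1) + (-4 - 2*I*√5)) - 2) = 37*((2*(-5)*(-1) + (-4 - 2*I*√5)) - 2) = 37*((10 + (-4 - 2*I*√5)) - 2) = 37*((6 - 2*I*√5) - 2) = 37*(4 - 2*I*√5) = 148 - 74*I*√5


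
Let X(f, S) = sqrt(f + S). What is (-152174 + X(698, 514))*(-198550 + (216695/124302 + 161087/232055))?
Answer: 435756694141150403087/14422450305 - 5727084707521001*sqrt(303)/14422450305 ≈ 3.0207e+10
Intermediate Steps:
X(f, S) = sqrt(S + f)
(-152174 + X(698, 514))*(-198550 + (216695/124302 + 161087/232055)) = (-152174 + sqrt(514 + 698))*(-198550 + (216695/124302 + 161087/232055)) = (-152174 + sqrt(1212))*(-198550 + (216695*(1/124302) + 161087*(1/232055))) = (-152174 + 2*sqrt(303))*(-198550 + (216695/124302 + 161087/232055)) = (-152174 + 2*sqrt(303))*(-198550 + 70308594499/28844900610) = (-152174 + 2*sqrt(303))*(-5727084707521001/28844900610) = 435756694141150403087/14422450305 - 5727084707521001*sqrt(303)/14422450305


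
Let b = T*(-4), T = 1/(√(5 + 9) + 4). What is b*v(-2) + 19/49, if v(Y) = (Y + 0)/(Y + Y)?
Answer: -177/49 + √14 ≈ 0.12941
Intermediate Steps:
T = 1/(4 + √14) (T = 1/(√14 + 4) = 1/(4 + √14) ≈ 0.12917)
v(Y) = ½ (v(Y) = Y/((2*Y)) = Y*(1/(2*Y)) = ½)
b = -8 + 2*√14 (b = (2 - √14/2)*(-4) = -8 + 2*√14 ≈ -0.51669)
b*v(-2) + 19/49 = (-8 + 2*√14)*(½) + 19/49 = (-4 + √14) + 19*(1/49) = (-4 + √14) + 19/49 = -177/49 + √14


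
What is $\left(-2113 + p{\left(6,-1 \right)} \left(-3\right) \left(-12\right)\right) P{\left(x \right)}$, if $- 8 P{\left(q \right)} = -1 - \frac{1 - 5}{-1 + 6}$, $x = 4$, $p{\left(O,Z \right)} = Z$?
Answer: $- \frac{2149}{40} \approx -53.725$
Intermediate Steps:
$P{\left(q \right)} = \frac{1}{40}$ ($P{\left(q \right)} = - \frac{-1 - \frac{1 - 5}{-1 + 6}}{8} = - \frac{-1 - - \frac{4}{5}}{8} = - \frac{-1 + \frac{4}{5}}{8} = \left(- \frac{1}{8}\right) \left(- \frac{1}{5}\right) = \frac{1}{40}$)
$\left(-2113 + p{\left(6,-1 \right)} \left(-3\right) \left(-12\right)\right) P{\left(x \right)} = \left(-2113 + \left(-1\right) \left(-3\right) \left(-12\right)\right) \frac{1}{40} = \left(-2113 + 3 \left(-12\right)\right) \frac{1}{40} = \left(-2113 - 36\right) \frac{1}{40} = \left(-2149\right) \frac{1}{40} = - \frac{2149}{40}$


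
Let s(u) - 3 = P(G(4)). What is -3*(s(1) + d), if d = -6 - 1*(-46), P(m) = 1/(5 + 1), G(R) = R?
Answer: -259/2 ≈ -129.50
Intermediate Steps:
P(m) = ⅙ (P(m) = 1/6 = ⅙)
s(u) = 19/6 (s(u) = 3 + ⅙ = 19/6)
d = 40 (d = -6 + 46 = 40)
-3*(s(1) + d) = -3*(19/6 + 40) = -3*259/6 = -259/2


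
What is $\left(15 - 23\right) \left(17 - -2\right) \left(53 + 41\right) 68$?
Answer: $-971584$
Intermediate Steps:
$\left(15 - 23\right) \left(17 - -2\right) \left(53 + 41\right) 68 = - 8 \left(17 + \left(-1 + 3\right)\right) 94 \cdot 68 = - 8 \left(17 + 2\right) 94 \cdot 68 = \left(-8\right) 19 \cdot 94 \cdot 68 = \left(-152\right) 94 \cdot 68 = \left(-14288\right) 68 = -971584$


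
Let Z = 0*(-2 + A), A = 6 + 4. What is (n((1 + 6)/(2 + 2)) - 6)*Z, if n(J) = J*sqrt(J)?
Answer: 0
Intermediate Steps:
A = 10
Z = 0 (Z = 0*(-2 + 10) = 0*8 = 0)
n(J) = J**(3/2)
(n((1 + 6)/(2 + 2)) - 6)*Z = (((1 + 6)/(2 + 2))**(3/2) - 6)*0 = ((7/4)**(3/2) - 6)*0 = (7*sqrt(7)/8 - 6)*0 = (-6 + 7*sqrt(7)/8)*0 = 0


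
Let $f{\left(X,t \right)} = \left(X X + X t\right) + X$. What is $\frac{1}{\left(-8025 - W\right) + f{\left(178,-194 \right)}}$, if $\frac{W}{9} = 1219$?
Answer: $- \frac{1}{21666} \approx -4.6155 \cdot 10^{-5}$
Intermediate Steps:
$W = 10971$ ($W = 9 \cdot 1219 = 10971$)
$f{\left(X,t \right)} = X + X^{2} + X t$ ($f{\left(X,t \right)} = \left(X^{2} + X t\right) + X = X + X^{2} + X t$)
$\frac{1}{\left(-8025 - W\right) + f{\left(178,-194 \right)}} = \frac{1}{\left(-8025 - 10971\right) + 178 \left(1 + 178 - 194\right)} = \frac{1}{\left(-8025 - 10971\right) + 178 \left(-15\right)} = \frac{1}{-18996 - 2670} = \frac{1}{-21666} = - \frac{1}{21666}$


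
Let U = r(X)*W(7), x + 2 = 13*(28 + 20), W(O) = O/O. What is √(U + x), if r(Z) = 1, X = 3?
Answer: √623 ≈ 24.960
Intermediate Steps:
W(O) = 1
x = 622 (x = -2 + 13*(28 + 20) = -2 + 13*48 = -2 + 624 = 622)
U = 1 (U = 1*1 = 1)
√(U + x) = √(1 + 622) = √623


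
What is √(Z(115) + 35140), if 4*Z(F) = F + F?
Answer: 19*√390/2 ≈ 187.61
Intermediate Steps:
Z(F) = F/2 (Z(F) = (F + F)/4 = (2*F)/4 = F/2)
√(Z(115) + 35140) = √((½)*115 + 35140) = √(115/2 + 35140) = √(70395/2) = 19*√390/2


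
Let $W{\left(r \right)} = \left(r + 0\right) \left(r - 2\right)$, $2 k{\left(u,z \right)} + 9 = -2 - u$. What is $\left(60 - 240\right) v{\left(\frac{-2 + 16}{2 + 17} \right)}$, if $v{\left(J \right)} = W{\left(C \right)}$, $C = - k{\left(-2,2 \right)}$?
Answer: $-2025$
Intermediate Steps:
$k{\left(u,z \right)} = - \frac{11}{2} - \frac{u}{2}$ ($k{\left(u,z \right)} = - \frac{9}{2} + \frac{-2 - u}{2} = - \frac{9}{2} - \left(1 + \frac{u}{2}\right) = - \frac{11}{2} - \frac{u}{2}$)
$C = \frac{9}{2}$ ($C = - (- \frac{11}{2} - -1) = - (- \frac{11}{2} + 1) = \left(-1\right) \left(- \frac{9}{2}\right) = \frac{9}{2} \approx 4.5$)
$W{\left(r \right)} = r \left(-2 + r\right)$
$v{\left(J \right)} = \frac{45}{4}$ ($v{\left(J \right)} = \frac{9 \left(-2 + \frac{9}{2}\right)}{2} = \frac{9}{2} \cdot \frac{5}{2} = \frac{45}{4}$)
$\left(60 - 240\right) v{\left(\frac{-2 + 16}{2 + 17} \right)} = \left(60 - 240\right) \frac{45}{4} = \left(-180\right) \frac{45}{4} = -2025$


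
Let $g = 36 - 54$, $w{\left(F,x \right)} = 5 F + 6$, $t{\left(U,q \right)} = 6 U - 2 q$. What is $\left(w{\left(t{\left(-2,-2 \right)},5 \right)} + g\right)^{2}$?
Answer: $2704$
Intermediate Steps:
$t{\left(U,q \right)} = - 2 q + 6 U$
$w{\left(F,x \right)} = 6 + 5 F$
$g = -18$
$\left(w{\left(t{\left(-2,-2 \right)},5 \right)} + g\right)^{2} = \left(\left(6 + 5 \left(\left(-2\right) \left(-2\right) + 6 \left(-2\right)\right)\right) - 18\right)^{2} = \left(\left(6 + 5 \left(4 - 12\right)\right) - 18\right)^{2} = \left(\left(6 + 5 \left(-8\right)\right) - 18\right)^{2} = \left(\left(6 - 40\right) - 18\right)^{2} = \left(-34 - 18\right)^{2} = \left(-52\right)^{2} = 2704$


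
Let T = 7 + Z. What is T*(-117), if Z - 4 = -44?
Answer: 3861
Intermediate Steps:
Z = -40 (Z = 4 - 44 = -40)
T = -33 (T = 7 - 40 = -33)
T*(-117) = -33*(-117) = 3861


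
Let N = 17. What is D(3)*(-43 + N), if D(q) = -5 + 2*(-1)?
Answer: 182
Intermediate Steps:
D(q) = -7 (D(q) = -5 - 2 = -7)
D(3)*(-43 + N) = -7*(-43 + 17) = -7*(-26) = 182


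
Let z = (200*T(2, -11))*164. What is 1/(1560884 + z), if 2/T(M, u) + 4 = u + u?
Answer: 13/20258692 ≈ 6.4170e-7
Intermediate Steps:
T(M, u) = 2/(-4 + 2*u) (T(M, u) = 2/(-4 + (u + u)) = 2/(-4 + 2*u))
z = -32800/13 (z = (200/(-2 - 11))*164 = (200/(-13))*164 = (200*(-1/13))*164 = -200/13*164 = -32800/13 ≈ -2523.1)
1/(1560884 + z) = 1/(1560884 - 32800/13) = 1/(20258692/13) = 13/20258692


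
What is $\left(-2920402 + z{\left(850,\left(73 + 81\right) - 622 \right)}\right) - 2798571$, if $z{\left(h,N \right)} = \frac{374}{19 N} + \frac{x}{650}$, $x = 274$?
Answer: $- \frac{635663806771}{111150} \approx -5.719 \cdot 10^{6}$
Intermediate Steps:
$z{\left(h,N \right)} = \frac{137}{325} + \frac{374}{19 N}$ ($z{\left(h,N \right)} = \frac{374}{19 N} + \frac{274}{650} = 374 \frac{1}{19 N} + 274 \cdot \frac{1}{650} = \frac{374}{19 N} + \frac{137}{325} = \frac{137}{325} + \frac{374}{19 N}$)
$\left(-2920402 + z{\left(850,\left(73 + 81\right) - 622 \right)}\right) - 2798571 = \left(-2920402 + \frac{121550 + 2603 \left(\left(73 + 81\right) - 622\right)}{6175 \left(\left(73 + 81\right) - 622\right)}\right) - 2798571 = \left(-2920402 + \frac{121550 + 2603 \left(154 - 622\right)}{6175 \left(154 - 622\right)}\right) - 2798571 = \left(-2920402 + \frac{121550 + 2603 \left(-468\right)}{6175 \left(-468\right)}\right) - 2798571 = \left(-2920402 + \frac{1}{6175} \left(- \frac{1}{468}\right) \left(121550 - 1218204\right)\right) - 2798571 = \left(-2920402 + \frac{1}{6175} \left(- \frac{1}{468}\right) \left(-1096654\right)\right) - 2798571 = \left(-2920402 + \frac{42179}{111150}\right) - 2798571 = - \frac{324602640121}{111150} - 2798571 = - \frac{635663806771}{111150}$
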